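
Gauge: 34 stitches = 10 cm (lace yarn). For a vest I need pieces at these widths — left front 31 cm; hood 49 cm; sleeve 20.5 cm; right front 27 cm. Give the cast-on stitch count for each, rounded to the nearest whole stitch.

Rate = 34/10 = 3.4 sts per cm.
left front: 31 × 3.4 = 105.40 → 105.
hood: 49 × 3.4 = 166.60 → 167.
sleeve: 20.5 × 3.4 = 69.70 → 70.
right front: 27 × 3.4 = 91.80 → 92.

left front 105; hood 167; sleeve 70; right front 92.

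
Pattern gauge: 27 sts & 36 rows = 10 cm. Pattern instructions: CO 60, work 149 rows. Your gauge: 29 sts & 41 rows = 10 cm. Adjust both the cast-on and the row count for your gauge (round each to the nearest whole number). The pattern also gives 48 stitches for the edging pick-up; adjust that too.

Cast on 64 stitches; work 170 rows; edging pick-up 52 stitches.

Stitches: 60 × 29/27 = 64.44 → 64.
Rows: 149 × 41/36 = 169.69 → 170.
edging pick-up: 48 × 29/27 = 51.56 → 52.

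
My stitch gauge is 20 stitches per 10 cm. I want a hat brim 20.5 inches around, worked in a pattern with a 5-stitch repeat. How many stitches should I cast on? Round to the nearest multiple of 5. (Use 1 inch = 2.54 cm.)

Cast on 105 stitches.

20.5 in = 20.5 × 2.54 = 52.07 cm.
20 / 10 = 2 sts/cm.
52.07 × 2 = 104.14 sts.
→ 105.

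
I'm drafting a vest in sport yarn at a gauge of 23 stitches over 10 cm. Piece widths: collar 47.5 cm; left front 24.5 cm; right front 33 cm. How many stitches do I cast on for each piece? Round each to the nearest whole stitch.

collar 109; left front 56; right front 76.

Rate = 23/10 = 2.3 sts per cm.
collar: 47.5 × 2.3 = 109.25 → 109.
left front: 24.5 × 2.3 = 56.35 → 56.
right front: 33 × 2.3 = 75.90 → 76.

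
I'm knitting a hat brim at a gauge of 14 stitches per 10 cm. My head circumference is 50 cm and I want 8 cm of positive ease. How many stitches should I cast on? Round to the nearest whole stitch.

Finished = 50 + 8 = 58 cm.
14 / 10 = 1.4 sts per cm.
58.00 × 1.4 = 81.20 sts.
→ 81 sts.

81 stitches.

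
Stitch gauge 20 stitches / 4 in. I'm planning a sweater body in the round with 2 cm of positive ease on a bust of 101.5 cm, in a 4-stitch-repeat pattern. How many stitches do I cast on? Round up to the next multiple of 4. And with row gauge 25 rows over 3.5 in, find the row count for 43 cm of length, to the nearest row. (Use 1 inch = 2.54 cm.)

Finished = 101.5 + 2 = 103.5 cm.
103.5 cm × 1/2.54 = 40.75 inches.
20/4 = 5 sts per in; 40.75 × 5 = 203.74 sts.
Next multiple of 4 → 204.
43 cm = 16.93 inches; × 7.143 = 120.92 → 121 rows.

Cast on 204 stitches; work 121 rows.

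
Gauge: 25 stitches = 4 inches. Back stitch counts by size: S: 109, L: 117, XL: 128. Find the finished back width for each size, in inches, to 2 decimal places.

S 17.44 inches; L 18.72 inches; XL 20.48 inches.

25/4 = 6.25 sts per in.
S: 109 / 6.25 = 17.440 → 17.44 in.
L: 117 / 6.25 = 18.720 → 18.72 in.
XL: 128 / 6.25 = 20.480 → 20.48 in.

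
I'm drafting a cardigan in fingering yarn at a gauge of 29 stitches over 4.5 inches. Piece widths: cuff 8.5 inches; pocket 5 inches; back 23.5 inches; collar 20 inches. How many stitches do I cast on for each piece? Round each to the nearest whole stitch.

Rate = 29/4.5 = 6.444 sts per in.
cuff: 8.5 × 6.444 = 54.78 → 55.
pocket: 5 × 6.444 = 32.22 → 32.
back: 23.5 × 6.444 = 151.44 → 151.
collar: 20 × 6.444 = 128.89 → 129.

cuff 55; pocket 32; back 151; collar 129.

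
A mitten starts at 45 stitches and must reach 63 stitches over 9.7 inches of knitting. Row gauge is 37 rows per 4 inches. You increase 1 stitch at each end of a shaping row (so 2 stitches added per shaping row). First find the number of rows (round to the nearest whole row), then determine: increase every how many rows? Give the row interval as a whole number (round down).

Rows = 9.7 × 9.25 = 89.7 → 90 rows.
Stitches to add: 18 → 9 shaping rows (at 2 st each).
90 / 9 = 10.00 → every 10 rows.

Increase every 10th row.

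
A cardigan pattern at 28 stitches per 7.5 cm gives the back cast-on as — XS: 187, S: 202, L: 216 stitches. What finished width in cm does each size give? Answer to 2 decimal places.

XS 50.09 cm; S 54.11 cm; L 57.86 cm.

28/7.5 = 3.733 sts per cm.
XS: 187 / 3.733 = 50.089 → 50.09 cm.
S: 202 / 3.733 = 54.107 → 54.11 cm.
L: 216 / 3.733 = 57.857 → 57.86 cm.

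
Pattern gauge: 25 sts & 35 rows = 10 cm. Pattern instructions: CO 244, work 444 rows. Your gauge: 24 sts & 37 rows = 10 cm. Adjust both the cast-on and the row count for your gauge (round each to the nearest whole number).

Stitches: 244 × 24/25 = 234.24 → 234.
Rows: 444 × 37/35 = 469.37 → 469.

Cast on 234 stitches; work 469 rows.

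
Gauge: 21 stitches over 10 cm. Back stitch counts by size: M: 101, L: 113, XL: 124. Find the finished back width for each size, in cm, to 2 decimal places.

21/10 = 2.1 sts per cm.
M: 101 / 2.1 = 48.095 → 48.10 cm.
L: 113 / 2.1 = 53.810 → 53.81 cm.
XL: 124 / 2.1 = 59.048 → 59.05 cm.

M 48.10 cm; L 53.81 cm; XL 59.05 cm.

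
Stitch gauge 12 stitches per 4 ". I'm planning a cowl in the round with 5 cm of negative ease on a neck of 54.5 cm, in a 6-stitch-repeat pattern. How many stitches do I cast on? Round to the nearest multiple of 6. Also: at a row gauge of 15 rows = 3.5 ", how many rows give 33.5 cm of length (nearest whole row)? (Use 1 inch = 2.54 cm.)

Finished = 54.5 − 5 = 49.5 cm.
49.5 cm × 1/2.54 = 19.49 inches.
12/4 = 3 sts per in; 19.49 × 3 = 58.46 sts.
Nearest multiple of 6 → 60.
33.5 cm = 13.19 inches; × 4.286 = 56.52 → 57 rows.

Cast on 60 stitches; work 57 rows.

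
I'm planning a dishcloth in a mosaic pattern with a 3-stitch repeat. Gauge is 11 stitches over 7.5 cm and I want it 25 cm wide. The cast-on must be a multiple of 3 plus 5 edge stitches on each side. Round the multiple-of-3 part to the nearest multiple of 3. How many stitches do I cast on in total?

37 stitches.

11 / 7.5 = 1.467 sts per cm.
25 × 1.467 = 36.67 sts.
Less 10 edge sts → 26.67 for the repeat.
Nearest multiple of 3: 27.
Add back 10 edge sts → 37.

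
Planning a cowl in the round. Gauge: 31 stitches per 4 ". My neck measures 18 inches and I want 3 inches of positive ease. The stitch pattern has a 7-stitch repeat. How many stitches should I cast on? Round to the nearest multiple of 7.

Finished = 18 + 3 = 21 inches.
31 / 4 = 7.75 sts/in.
21 × 7.75 = 162.75 sts.
Nearest multiple of 7: 161.

CO 161 sts.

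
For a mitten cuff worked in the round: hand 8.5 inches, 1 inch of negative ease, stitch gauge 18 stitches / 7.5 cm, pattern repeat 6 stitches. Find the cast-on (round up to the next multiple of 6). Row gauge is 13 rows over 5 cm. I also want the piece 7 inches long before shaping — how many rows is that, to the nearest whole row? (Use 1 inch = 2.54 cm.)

Finished = 8.5 − 1 = 7.5 inches.
7.5 inches × 2.54 = 19.05 cm.
18/7.5 = 2.4 sts per cm; 19.05 × 2.4 = 45.72 sts.
Next multiple of 6 → 48.
7 inches = 17.78 cm; × 2.6 = 46.23 → 46 rows.

Cast on 48 stitches; work 46 rows.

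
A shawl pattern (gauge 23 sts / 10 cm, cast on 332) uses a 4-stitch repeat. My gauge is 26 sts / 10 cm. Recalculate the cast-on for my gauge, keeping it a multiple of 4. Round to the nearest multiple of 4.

332 × 26 / 23 = 375.30.
Nearest multiple of 4: 376.

376 stitches.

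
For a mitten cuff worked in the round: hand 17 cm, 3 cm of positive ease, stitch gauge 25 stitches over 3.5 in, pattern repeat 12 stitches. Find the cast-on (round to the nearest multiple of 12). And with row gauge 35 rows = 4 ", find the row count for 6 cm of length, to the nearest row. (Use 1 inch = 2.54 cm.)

Cast on 60 stitches; work 21 rows.

Finished = 17 + 3 = 20 cm.
20 cm × 1/2.54 = 7.87 inches.
25/3.5 = 7.143 sts per in; 7.87 × 7.143 = 56.24 sts.
Nearest multiple of 12 → 60.
6 cm = 2.36 inches; × 8.75 = 20.67 → 21 rows.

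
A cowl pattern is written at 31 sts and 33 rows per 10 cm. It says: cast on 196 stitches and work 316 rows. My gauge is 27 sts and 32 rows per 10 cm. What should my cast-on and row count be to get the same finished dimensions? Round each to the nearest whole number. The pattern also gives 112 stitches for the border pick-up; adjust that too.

Stitches: 196 × 27/31 = 170.71 → 171.
Rows: 316 × 32/33 = 306.42 → 306.
border pick-up: 112 × 27/31 = 97.55 → 98.

Cast on 171 stitches; work 306 rows; border pick-up 98 stitches.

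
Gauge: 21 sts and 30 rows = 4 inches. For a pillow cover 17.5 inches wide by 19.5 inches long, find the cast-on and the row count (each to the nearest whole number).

Stitch gauge = 21/4 = 5.25 sts/in; 17.5 × 5.25 = 91.88 → 92 sts.
Row gauge = 30/4 = 7.5 rows/in; 19.5 × 7.5 = 146.25 → 146 rows.

Cast on 92 stitches and work 146 rows.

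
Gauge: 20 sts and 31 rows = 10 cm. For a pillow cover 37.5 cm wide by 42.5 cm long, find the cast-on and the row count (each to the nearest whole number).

Cast on 75 stitches and work 132 rows.

Stitch gauge = 20/10 = 2 sts/cm; 37.5 × 2 = 75.00 → 75 sts.
Row gauge = 31/10 = 3.1 rows/cm; 42.5 × 3.1 = 131.75 → 132 rows.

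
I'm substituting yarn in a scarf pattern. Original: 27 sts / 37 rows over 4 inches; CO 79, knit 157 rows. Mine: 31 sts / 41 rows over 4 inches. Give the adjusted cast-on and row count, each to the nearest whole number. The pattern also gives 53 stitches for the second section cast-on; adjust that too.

Cast on 91 stitches; work 174 rows; second section cast-on 61 stitches.

Stitches: 79 × 31/27 = 90.70 → 91.
Rows: 157 × 41/37 = 173.97 → 174.
second section cast-on: 53 × 31/27 = 60.85 → 61.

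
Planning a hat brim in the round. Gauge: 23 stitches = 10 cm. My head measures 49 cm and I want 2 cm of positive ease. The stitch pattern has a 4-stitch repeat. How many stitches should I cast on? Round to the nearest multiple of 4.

116 stitches.

Finished = 49 + 2 = 51 cm.
23 / 10 = 2.3 sts/cm.
51 × 2.3 = 117.30 sts.
Nearest multiple of 4: 116.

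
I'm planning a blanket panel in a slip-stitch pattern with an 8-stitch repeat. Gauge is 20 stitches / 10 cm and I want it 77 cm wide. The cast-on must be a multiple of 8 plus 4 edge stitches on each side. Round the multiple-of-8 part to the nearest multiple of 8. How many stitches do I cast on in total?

CO 152 sts.

20 / 10 = 2 sts per cm.
77 × 2 = 154.00 sts.
Less 8 edge sts → 146.00 for the repeat.
Nearest multiple of 8: 144.
Add back 8 edge sts → 152.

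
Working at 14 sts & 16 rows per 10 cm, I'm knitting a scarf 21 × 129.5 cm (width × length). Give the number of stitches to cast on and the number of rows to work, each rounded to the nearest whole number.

Cast on 29 stitches and work 207 rows.

Stitch gauge = 14/10 = 1.4 sts/cm; 21 × 1.4 = 29.40 → 29 sts.
Row gauge = 16/10 = 1.6 rows/cm; 129.5 × 1.6 = 207.20 → 207 rows.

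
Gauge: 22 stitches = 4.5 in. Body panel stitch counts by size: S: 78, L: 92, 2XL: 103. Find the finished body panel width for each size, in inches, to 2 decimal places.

S 15.95 inches; L 18.82 inches; 2XL 21.07 inches.

22/4.5 = 4.889 sts per in.
S: 78 / 4.889 = 15.955 → 15.95 in.
L: 92 / 4.889 = 18.818 → 18.82 in.
2XL: 103 / 4.889 = 21.068 → 21.07 in.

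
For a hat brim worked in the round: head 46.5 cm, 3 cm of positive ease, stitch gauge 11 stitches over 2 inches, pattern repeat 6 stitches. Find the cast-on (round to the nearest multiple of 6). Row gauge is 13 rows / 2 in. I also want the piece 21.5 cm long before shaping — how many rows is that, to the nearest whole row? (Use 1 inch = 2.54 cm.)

Cast on 108 stitches; work 55 rows.

Finished = 46.5 + 3 = 49.5 cm.
49.5 cm × 1/2.54 = 19.49 inches.
11/2 = 5.5 sts per in; 19.49 × 5.5 = 107.19 sts.
Nearest multiple of 6 → 108.
21.5 cm = 8.46 inches; × 6.5 = 55.02 → 55 rows.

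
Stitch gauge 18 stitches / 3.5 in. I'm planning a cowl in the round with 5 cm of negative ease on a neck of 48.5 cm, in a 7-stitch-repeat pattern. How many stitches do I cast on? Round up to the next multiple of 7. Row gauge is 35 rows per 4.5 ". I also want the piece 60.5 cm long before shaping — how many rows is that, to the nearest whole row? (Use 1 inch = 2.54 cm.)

Cast on 91 stitches; work 185 rows.

Finished = 48.5 − 5 = 43.5 cm.
43.5 cm × 1/2.54 = 17.13 inches.
18/3.5 = 5.143 sts per in; 17.13 × 5.143 = 88.08 sts.
Next multiple of 7 → 91.
60.5 cm = 23.82 inches; × 7.778 = 185.26 → 185 rows.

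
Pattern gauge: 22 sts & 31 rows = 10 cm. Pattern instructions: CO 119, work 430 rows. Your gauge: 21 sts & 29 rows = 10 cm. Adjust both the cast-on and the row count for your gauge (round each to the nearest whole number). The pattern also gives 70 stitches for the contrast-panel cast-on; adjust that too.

Stitches: 119 × 21/22 = 113.59 → 114.
Rows: 430 × 29/31 = 402.26 → 402.
contrast-panel cast-on: 70 × 21/22 = 66.82 → 67.

Cast on 114 stitches; work 402 rows; contrast-panel cast-on 67 stitches.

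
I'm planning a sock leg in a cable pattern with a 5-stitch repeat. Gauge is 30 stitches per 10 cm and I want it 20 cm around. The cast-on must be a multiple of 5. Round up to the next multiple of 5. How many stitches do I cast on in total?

30 / 10 = 3 sts per cm.
20 × 3 = 60.00 sts.
Next multiple of 5: 60.

CO 60 sts.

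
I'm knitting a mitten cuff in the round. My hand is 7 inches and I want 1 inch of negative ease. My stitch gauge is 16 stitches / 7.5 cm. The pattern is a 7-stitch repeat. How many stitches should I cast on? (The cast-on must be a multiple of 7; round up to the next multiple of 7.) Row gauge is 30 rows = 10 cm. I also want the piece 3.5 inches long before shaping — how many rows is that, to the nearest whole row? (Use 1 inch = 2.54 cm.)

Finished = 7 − 1 = 6 inches.
6 inches × 2.54 = 15.24 cm.
16/7.5 = 2.133 sts per cm; 15.24 × 2.133 = 32.51 sts.
Next multiple of 7 → 35.
3.5 inches = 8.89 cm; × 3 = 26.67 → 27 rows.

Cast on 35 stitches; work 27 rows.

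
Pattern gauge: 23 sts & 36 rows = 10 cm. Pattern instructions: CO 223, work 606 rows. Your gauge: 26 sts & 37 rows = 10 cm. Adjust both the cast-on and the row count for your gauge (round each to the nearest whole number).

Stitches: 223 × 26/23 = 252.09 → 252.
Rows: 606 × 37/36 = 622.83 → 623.

Cast on 252 stitches; work 623 rows.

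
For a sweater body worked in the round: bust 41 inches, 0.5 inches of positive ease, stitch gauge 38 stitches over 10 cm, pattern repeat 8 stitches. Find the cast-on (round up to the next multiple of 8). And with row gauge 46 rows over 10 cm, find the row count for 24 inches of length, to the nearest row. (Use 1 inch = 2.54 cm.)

Cast on 408 stitches; work 280 rows.

Finished = 41 + 0.5 = 41.5 inches.
41.5 inches × 2.54 = 105.41 cm.
38/10 = 3.8 sts per cm; 105.41 × 3.8 = 400.56 sts.
Next multiple of 8 → 408.
24 inches = 60.96 cm; × 4.6 = 280.42 → 280 rows.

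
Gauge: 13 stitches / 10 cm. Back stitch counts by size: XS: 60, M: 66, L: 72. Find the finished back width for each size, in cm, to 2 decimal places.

13/10 = 1.3 sts per cm.
XS: 60 / 1.3 = 46.154 → 46.15 cm.
M: 66 / 1.3 = 50.769 → 50.77 cm.
L: 72 / 1.3 = 55.385 → 55.38 cm.

XS 46.15 cm; M 50.77 cm; L 55.38 cm.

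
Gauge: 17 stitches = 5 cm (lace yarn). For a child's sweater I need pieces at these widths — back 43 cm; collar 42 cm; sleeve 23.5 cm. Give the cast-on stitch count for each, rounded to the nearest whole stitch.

back 146; collar 143; sleeve 80.

Rate = 17/5 = 3.4 sts per cm.
back: 43 × 3.4 = 146.20 → 146.
collar: 42 × 3.4 = 142.80 → 143.
sleeve: 23.5 × 3.4 = 79.90 → 80.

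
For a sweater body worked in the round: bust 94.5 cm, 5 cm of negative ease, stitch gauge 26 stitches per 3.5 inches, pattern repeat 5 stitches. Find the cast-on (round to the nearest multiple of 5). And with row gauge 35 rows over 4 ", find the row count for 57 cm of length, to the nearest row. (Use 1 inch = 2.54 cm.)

Cast on 260 stitches; work 196 rows.

Finished = 94.5 − 5 = 89.5 cm.
89.5 cm × 1/2.54 = 35.24 inches.
26/3.5 = 7.429 sts per in; 35.24 × 7.429 = 261.75 sts.
Nearest multiple of 5 → 260.
57 cm = 22.44 inches; × 8.75 = 196.36 → 196 rows.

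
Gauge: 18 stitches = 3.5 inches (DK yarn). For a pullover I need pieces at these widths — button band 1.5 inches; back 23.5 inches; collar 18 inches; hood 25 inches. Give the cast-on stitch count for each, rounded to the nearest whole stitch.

button band 8; back 121; collar 93; hood 129.

Rate = 18/3.5 = 5.143 sts per in.
button band: 1.5 × 5.143 = 7.71 → 8.
back: 23.5 × 5.143 = 120.86 → 121.
collar: 18 × 5.143 = 92.57 → 93.
hood: 25 × 5.143 = 128.57 → 129.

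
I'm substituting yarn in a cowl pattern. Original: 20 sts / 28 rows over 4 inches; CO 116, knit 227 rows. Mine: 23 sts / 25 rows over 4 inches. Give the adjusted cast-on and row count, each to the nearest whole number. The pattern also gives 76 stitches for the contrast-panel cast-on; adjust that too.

Cast on 133 stitches; work 203 rows; contrast-panel cast-on 87 stitches.

Stitches: 116 × 23/20 = 133.40 → 133.
Rows: 227 × 25/28 = 202.68 → 203.
contrast-panel cast-on: 76 × 23/20 = 87.40 → 87.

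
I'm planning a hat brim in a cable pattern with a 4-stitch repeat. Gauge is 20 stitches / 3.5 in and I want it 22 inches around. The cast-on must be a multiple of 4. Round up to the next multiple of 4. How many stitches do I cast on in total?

128 stitches.

20 / 3.5 = 5.714 sts per inch.
22 × 5.714 = 125.71 sts.
Next multiple of 4: 128.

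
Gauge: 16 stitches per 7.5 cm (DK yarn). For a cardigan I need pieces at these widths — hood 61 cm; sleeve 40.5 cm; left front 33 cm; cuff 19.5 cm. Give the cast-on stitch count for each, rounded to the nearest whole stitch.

Rate = 16/7.5 = 2.133 sts per cm.
hood: 61 × 2.133 = 130.13 → 130.
sleeve: 40.5 × 2.133 = 86.40 → 86.
left front: 33 × 2.133 = 70.40 → 70.
cuff: 19.5 × 2.133 = 41.60 → 42.

hood 130; sleeve 86; left front 70; cuff 42.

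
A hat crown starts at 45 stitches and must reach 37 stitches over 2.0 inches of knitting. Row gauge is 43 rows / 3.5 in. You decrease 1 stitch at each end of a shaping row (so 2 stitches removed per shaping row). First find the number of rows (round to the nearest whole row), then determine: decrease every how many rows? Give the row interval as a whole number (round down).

Rows = 2.0 × 12.286 = 24.6 → 25 rows.
Stitches to remove: 8 → 4 shaping rows (at 2 st each).
25 / 4 = 6.25 → every 6 rows.

Decrease every 6th row.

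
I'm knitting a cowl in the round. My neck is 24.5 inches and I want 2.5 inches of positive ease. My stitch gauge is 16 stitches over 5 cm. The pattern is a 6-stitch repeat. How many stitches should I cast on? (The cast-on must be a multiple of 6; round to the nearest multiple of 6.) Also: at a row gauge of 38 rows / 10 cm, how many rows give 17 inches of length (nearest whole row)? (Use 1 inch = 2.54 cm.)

Cast on 222 stitches; work 164 rows.

Finished = 24.5 + 2.5 = 27 inches.
27 inches × 2.54 = 68.58 cm.
16/5 = 3.2 sts per cm; 68.58 × 3.2 = 219.46 sts.
Nearest multiple of 6 → 222.
17 inches = 43.18 cm; × 3.8 = 164.08 → 164 rows.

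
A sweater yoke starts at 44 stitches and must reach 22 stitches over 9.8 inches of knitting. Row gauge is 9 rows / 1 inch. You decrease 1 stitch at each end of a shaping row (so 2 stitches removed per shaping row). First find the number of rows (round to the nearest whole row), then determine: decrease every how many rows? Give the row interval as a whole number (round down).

Rows = 9.8 × 9 = 88.2 → 88 rows.
Stitches to remove: 22 → 11 shaping rows (at 2 st each).
88 / 11 = 8.00 → every 8 rows.

Decrease every 8th row.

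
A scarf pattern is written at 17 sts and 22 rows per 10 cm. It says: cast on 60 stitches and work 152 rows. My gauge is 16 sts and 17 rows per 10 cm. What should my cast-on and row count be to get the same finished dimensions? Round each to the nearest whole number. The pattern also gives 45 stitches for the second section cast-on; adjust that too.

Stitches: 60 × 16/17 = 56.47 → 56.
Rows: 152 × 17/22 = 117.45 → 117.
second section cast-on: 45 × 16/17 = 42.35 → 42.

Cast on 56 stitches; work 117 rows; second section cast-on 42 stitches.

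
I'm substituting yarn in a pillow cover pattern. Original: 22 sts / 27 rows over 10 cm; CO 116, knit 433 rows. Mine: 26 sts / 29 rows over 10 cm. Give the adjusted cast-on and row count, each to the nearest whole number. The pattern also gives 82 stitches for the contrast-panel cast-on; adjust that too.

Cast on 137 stitches; work 465 rows; contrast-panel cast-on 97 stitches.

Stitches: 116 × 26/22 = 137.09 → 137.
Rows: 433 × 29/27 = 465.07 → 465.
contrast-panel cast-on: 82 × 26/22 = 96.91 → 97.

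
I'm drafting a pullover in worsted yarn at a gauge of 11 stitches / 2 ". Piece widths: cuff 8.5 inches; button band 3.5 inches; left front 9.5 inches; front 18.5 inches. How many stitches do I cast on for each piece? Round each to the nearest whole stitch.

Rate = 11/2 = 5.5 sts per in.
cuff: 8.5 × 5.5 = 46.75 → 47.
button band: 3.5 × 5.5 = 19.25 → 19.
left front: 9.5 × 5.5 = 52.25 → 52.
front: 18.5 × 5.5 = 101.75 → 102.

cuff 47; button band 19; left front 52; front 102.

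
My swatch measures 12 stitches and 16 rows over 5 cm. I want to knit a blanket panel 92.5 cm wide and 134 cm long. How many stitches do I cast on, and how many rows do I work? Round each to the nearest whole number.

Cast on 222 stitches and work 429 rows.

Stitch gauge = 12/5 = 2.4 sts/cm; 92.5 × 2.4 = 222.00 → 222 sts.
Row gauge = 16/5 = 3.2 rows/cm; 134 × 3.2 = 428.80 → 429 rows.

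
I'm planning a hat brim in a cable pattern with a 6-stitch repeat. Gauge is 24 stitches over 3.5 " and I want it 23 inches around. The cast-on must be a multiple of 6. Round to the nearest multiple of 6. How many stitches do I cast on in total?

CO 156 sts.

24 / 3.5 = 6.857 sts per inch.
23 × 6.857 = 157.71 sts.
Nearest multiple of 6: 156.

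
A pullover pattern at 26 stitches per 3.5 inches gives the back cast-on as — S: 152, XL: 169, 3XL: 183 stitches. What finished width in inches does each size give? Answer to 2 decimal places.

26/3.5 = 7.429 sts per in.
S: 152 / 7.429 = 20.462 → 20.46 in.
XL: 169 / 7.429 = 22.750 → 22.75 in.
3XL: 183 / 7.429 = 24.635 → 24.63 in.

S 20.46 inches; XL 22.75 inches; 3XL 24.63 inches.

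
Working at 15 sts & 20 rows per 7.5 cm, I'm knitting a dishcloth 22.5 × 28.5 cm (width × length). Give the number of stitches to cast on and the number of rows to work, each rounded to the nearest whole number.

Stitch gauge = 15/7.5 = 2 sts/cm; 22.5 × 2 = 45.00 → 45 sts.
Row gauge = 20/7.5 = 2.667 rows/cm; 28.5 × 2.667 = 76.00 → 76 rows.

Cast on 45 stitches and work 76 rows.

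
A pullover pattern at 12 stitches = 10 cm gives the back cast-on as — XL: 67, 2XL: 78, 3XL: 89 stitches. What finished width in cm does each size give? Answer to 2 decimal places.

XL 55.83 cm; 2XL 65.00 cm; 3XL 74.17 cm.

12/10 = 1.2 sts per cm.
XL: 67 / 1.2 = 55.833 → 55.83 cm.
2XL: 78 / 1.2 = 65.000 → 65.00 cm.
3XL: 89 / 1.2 = 74.167 → 74.17 cm.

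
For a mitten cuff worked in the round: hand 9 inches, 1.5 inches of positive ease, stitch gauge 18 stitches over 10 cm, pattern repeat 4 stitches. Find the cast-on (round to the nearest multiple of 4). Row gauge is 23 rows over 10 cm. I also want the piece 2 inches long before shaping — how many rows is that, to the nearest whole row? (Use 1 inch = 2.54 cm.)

Cast on 48 stitches; work 12 rows.

Finished = 9 + 1.5 = 10.5 inches.
10.5 inches × 2.54 = 26.67 cm.
18/10 = 1.8 sts per cm; 26.67 × 1.8 = 48.01 sts.
Nearest multiple of 4 → 48.
2 inches = 5.08 cm; × 2.3 = 11.68 → 12 rows.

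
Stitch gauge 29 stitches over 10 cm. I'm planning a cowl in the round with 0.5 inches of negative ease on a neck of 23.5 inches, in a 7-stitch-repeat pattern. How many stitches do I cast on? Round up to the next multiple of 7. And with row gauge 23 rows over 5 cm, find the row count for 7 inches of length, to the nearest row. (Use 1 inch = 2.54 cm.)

Cast on 175 stitches; work 82 rows.

Finished = 23.5 − 0.5 = 23 inches.
23 inches × 2.54 = 58.42 cm.
29/10 = 2.9 sts per cm; 58.42 × 2.9 = 169.42 sts.
Next multiple of 7 → 175.
7 inches = 17.78 cm; × 4.6 = 81.79 → 82 rows.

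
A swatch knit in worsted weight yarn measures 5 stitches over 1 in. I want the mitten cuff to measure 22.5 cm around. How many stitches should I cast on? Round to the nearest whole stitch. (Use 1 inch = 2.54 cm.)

22.5 cm = 8.86 in.
5 stitches / 1 in = 5 stitches per inch.
8.86 × 5 = 44.29 stitches.
Round to nearest → 44.

44 stitches.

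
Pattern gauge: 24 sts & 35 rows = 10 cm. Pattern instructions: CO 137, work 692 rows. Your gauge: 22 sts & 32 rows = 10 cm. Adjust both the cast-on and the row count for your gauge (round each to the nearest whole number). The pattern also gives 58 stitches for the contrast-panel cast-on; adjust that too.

Cast on 126 stitches; work 633 rows; contrast-panel cast-on 53 stitches.

Stitches: 137 × 22/24 = 125.58 → 126.
Rows: 692 × 32/35 = 632.69 → 633.
contrast-panel cast-on: 58 × 22/24 = 53.17 → 53.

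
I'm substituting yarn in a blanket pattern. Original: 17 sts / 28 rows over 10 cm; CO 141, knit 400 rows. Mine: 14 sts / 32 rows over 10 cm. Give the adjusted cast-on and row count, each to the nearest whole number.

Cast on 116 stitches; work 457 rows.

Stitches: 141 × 14/17 = 116.12 → 116.
Rows: 400 × 32/28 = 457.14 → 457.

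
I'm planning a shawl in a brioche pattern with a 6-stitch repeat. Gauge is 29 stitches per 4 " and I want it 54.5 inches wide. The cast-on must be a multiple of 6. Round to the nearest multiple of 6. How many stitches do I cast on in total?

29 / 4 = 7.25 sts per inch.
54.5 × 7.25 = 395.12 sts.
Nearest multiple of 6: 396.

396 stitches.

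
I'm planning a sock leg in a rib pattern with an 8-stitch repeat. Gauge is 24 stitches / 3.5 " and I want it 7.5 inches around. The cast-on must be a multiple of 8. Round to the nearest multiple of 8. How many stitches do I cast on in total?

CO 48 sts.

24 / 3.5 = 6.857 sts per inch.
7.5 × 6.857 = 51.43 sts.
Nearest multiple of 8: 48.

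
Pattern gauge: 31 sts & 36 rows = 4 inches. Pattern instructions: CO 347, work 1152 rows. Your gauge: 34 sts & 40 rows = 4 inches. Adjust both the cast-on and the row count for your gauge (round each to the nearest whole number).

Cast on 381 stitches; work 1280 rows.

Stitches: 347 × 34/31 = 380.58 → 381.
Rows: 1152 × 40/36 = 1280.00 → 1280.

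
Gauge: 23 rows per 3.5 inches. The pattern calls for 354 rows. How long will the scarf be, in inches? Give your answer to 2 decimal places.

53.87 inches.

23 rows / 3.5 inch = 6.571 rows per inch.
354 / 6.571 = 53.870 inches.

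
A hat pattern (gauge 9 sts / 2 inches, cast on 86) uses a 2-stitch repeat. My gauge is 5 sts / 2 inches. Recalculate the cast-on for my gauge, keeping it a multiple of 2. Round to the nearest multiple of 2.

CO 48 sts.

86 × 5 / 9 = 47.78.
Nearest multiple of 2: 48.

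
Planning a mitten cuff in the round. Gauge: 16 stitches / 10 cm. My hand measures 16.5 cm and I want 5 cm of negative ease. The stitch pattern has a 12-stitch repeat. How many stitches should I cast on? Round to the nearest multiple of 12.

Finished = 16.5 − 5 = 11.5 cm.
16 / 10 = 1.6 sts/cm.
11.5 × 1.6 = 18.40 sts.
Nearest multiple of 12: 24.

Cast on 24 stitches.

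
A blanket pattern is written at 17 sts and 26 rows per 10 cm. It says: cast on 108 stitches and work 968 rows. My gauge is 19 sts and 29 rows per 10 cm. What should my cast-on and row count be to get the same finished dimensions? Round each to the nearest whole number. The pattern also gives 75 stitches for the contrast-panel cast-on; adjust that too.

Stitches: 108 × 19/17 = 120.71 → 121.
Rows: 968 × 29/26 = 1079.69 → 1080.
contrast-panel cast-on: 75 × 19/17 = 83.82 → 84.

Cast on 121 stitches; work 1080 rows; contrast-panel cast-on 84 stitches.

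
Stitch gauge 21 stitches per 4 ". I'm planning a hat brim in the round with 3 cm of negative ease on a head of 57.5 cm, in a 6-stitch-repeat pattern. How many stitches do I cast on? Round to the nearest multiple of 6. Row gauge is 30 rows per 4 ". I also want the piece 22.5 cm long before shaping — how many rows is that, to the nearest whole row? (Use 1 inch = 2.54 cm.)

Cast on 114 stitches; work 66 rows.

Finished = 57.5 − 3 = 54.5 cm.
54.5 cm × 1/2.54 = 21.46 inches.
21/4 = 5.25 sts per in; 21.46 × 5.25 = 112.65 sts.
Nearest multiple of 6 → 114.
22.5 cm = 8.86 inches; × 7.5 = 66.44 → 66 rows.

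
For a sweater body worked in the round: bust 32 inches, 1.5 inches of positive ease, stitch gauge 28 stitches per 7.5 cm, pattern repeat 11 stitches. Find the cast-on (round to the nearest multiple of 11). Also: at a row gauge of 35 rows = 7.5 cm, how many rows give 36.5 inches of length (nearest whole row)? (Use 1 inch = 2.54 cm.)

Cast on 319 stitches; work 433 rows.

Finished = 32 + 1.5 = 33.5 inches.
33.5 inches × 2.54 = 85.09 cm.
28/7.5 = 3.733 sts per cm; 85.09 × 3.733 = 317.67 sts.
Nearest multiple of 11 → 319.
36.5 inches = 92.71 cm; × 4.667 = 432.65 → 433 rows.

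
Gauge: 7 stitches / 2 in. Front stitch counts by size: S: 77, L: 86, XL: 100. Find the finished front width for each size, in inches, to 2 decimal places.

S 22.00 inches; L 24.57 inches; XL 28.57 inches.

7/2 = 3.5 sts per in.
S: 77 / 3.5 = 22.000 → 22.00 in.
L: 86 / 3.5 = 24.571 → 24.57 in.
XL: 100 / 3.5 = 28.571 → 28.57 in.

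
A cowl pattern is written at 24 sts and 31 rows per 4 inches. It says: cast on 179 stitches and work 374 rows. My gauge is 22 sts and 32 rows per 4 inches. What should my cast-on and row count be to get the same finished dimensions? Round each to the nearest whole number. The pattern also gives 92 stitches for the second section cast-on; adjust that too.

Cast on 164 stitches; work 386 rows; second section cast-on 84 stitches.

Stitches: 179 × 22/24 = 164.08 → 164.
Rows: 374 × 32/31 = 386.06 → 386.
second section cast-on: 92 × 22/24 = 84.33 → 84.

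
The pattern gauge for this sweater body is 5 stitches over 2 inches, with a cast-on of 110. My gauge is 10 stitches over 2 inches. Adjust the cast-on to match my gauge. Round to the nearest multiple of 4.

Cast on 220 stitches.

Scale factor = 10 / 5 = 2.000.
110 × 10 / 5 = 220.00 sts.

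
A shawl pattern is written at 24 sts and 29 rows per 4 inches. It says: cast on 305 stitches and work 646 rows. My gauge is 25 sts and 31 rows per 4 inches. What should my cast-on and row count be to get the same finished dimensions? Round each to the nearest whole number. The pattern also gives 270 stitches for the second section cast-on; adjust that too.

Stitches: 305 × 25/24 = 317.71 → 318.
Rows: 646 × 31/29 = 690.55 → 691.
second section cast-on: 270 × 25/24 = 281.25 → 281.

Cast on 318 stitches; work 691 rows; second section cast-on 281 stitches.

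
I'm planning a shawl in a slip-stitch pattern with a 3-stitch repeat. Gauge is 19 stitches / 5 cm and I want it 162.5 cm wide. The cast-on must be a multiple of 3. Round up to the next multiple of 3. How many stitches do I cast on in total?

19 / 5 = 3.8 sts per cm.
162.5 × 3.8 = 617.50 sts.
Next multiple of 3: 618.

CO 618 sts.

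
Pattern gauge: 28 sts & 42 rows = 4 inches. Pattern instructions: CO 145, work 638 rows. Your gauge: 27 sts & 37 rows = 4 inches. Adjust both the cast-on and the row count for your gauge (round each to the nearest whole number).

Stitches: 145 × 27/28 = 139.82 → 140.
Rows: 638 × 37/42 = 562.05 → 562.

Cast on 140 stitches; work 562 rows.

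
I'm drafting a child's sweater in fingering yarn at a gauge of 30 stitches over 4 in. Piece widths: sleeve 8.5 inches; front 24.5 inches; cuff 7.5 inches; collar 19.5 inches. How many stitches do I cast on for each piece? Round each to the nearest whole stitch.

Rate = 30/4 = 7.5 sts per in.
sleeve: 8.5 × 7.5 = 63.75 → 64.
front: 24.5 × 7.5 = 183.75 → 184.
cuff: 7.5 × 7.5 = 56.25 → 56.
collar: 19.5 × 7.5 = 146.25 → 146.

sleeve 64; front 184; cuff 56; collar 146.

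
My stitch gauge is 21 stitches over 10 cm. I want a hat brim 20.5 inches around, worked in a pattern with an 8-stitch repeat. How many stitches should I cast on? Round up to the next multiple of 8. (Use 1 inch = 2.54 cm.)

112 stitches.

20.5 in = 20.5 × 2.54 = 52.07 cm.
21 / 10 = 2.1 sts/cm.
52.07 × 2.1 = 109.35 sts.
→ 112.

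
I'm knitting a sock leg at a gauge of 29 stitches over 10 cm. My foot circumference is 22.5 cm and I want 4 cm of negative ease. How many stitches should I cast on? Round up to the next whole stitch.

54 stitches.

Finished = 22.5 − 4 = 18.5 cm.
29 / 10 = 2.9 sts per cm.
18.50 × 2.9 = 53.65 sts.
→ 54 sts.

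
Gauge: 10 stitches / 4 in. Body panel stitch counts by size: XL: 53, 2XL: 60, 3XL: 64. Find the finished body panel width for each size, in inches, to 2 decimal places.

XL 21.20 inches; 2XL 24.00 inches; 3XL 25.60 inches.

10/4 = 2.5 sts per in.
XL: 53 / 2.5 = 21.200 → 21.20 in.
2XL: 60 / 2.5 = 24.000 → 24.00 in.
3XL: 64 / 2.5 = 25.600 → 25.60 in.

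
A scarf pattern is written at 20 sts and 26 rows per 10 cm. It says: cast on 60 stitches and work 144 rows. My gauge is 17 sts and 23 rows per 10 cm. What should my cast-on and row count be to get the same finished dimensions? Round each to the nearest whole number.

Cast on 51 stitches; work 127 rows.

Stitches: 60 × 17/20 = 51.00 → 51.
Rows: 144 × 23/26 = 127.38 → 127.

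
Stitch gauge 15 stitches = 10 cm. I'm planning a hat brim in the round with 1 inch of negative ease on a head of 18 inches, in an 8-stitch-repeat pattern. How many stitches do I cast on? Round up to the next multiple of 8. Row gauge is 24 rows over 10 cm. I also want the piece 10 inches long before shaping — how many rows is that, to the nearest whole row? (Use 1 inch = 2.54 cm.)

Finished = 18 − 1 = 17 inches.
17 inches × 2.54 = 43.18 cm.
15/10 = 1.5 sts per cm; 43.18 × 1.5 = 64.77 sts.
Next multiple of 8 → 72.
10 inches = 25.40 cm; × 2.4 = 60.96 → 61 rows.

Cast on 72 stitches; work 61 rows.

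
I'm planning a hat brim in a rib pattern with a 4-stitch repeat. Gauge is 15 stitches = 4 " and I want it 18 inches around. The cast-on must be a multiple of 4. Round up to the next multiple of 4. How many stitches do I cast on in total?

68 stitches.

15 / 4 = 3.75 sts per inch.
18 × 3.75 = 67.50 sts.
Next multiple of 4: 68.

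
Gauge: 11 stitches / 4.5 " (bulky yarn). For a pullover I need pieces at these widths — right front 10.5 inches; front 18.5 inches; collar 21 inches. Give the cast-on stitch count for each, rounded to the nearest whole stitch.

right front 26; front 45; collar 51.

Rate = 11/4.5 = 2.444 sts per in.
right front: 10.5 × 2.444 = 25.67 → 26.
front: 18.5 × 2.444 = 45.22 → 45.
collar: 21 × 2.444 = 51.33 → 51.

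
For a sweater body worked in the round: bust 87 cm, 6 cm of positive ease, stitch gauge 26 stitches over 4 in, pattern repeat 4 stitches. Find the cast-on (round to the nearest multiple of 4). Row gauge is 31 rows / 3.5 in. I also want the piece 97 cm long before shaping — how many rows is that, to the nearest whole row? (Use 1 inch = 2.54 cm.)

Finished = 87 + 6 = 93 cm.
93 cm × 1/2.54 = 36.61 inches.
26/4 = 6.5 sts per in; 36.61 × 6.5 = 237.99 sts.
Nearest multiple of 4 → 236.
97 cm = 38.19 inches; × 8.857 = 338.25 → 338 rows.

Cast on 236 stitches; work 338 rows.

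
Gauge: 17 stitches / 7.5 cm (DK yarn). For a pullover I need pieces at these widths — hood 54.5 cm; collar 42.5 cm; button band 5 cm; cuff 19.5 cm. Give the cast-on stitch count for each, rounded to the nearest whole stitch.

hood 124; collar 96; button band 11; cuff 44.

Rate = 17/7.5 = 2.267 sts per cm.
hood: 54.5 × 2.267 = 123.53 → 124.
collar: 42.5 × 2.267 = 96.33 → 96.
button band: 5 × 2.267 = 11.33 → 11.
cuff: 19.5 × 2.267 = 44.20 → 44.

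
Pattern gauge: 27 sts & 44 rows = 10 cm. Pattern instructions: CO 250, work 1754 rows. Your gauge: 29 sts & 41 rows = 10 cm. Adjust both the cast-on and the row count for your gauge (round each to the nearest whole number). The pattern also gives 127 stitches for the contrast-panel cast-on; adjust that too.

Cast on 269 stitches; work 1634 rows; contrast-panel cast-on 136 stitches.

Stitches: 250 × 29/27 = 268.52 → 269.
Rows: 1754 × 41/44 = 1634.41 → 1634.
contrast-panel cast-on: 127 × 29/27 = 136.41 → 136.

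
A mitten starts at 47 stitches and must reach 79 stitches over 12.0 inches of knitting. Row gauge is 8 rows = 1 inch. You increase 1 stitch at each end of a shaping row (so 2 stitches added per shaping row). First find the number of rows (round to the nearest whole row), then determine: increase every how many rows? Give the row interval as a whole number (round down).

Increase every 6th row.

Rows = 12.0 × 8 = 96.0 → 96 rows.
Stitches to add: 32 → 16 shaping rows (at 2 st each).
96 / 16 = 6.00 → every 6 rows.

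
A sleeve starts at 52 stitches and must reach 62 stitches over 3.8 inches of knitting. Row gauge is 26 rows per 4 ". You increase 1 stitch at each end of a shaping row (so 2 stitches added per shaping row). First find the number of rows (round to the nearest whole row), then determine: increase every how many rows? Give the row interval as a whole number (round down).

Rows = 3.8 × 6.5 = 24.7 → 25 rows.
Stitches to add: 10 → 5 shaping rows (at 2 st each).
25 / 5 = 5.00 → every 5 rows.

Increase every 5th row.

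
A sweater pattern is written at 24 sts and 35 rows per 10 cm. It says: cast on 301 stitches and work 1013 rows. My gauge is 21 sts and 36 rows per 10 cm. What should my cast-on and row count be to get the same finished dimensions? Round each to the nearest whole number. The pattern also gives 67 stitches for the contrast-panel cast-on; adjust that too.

Stitches: 301 × 21/24 = 263.38 → 263.
Rows: 1013 × 36/35 = 1041.94 → 1042.
contrast-panel cast-on: 67 × 21/24 = 58.62 → 59.

Cast on 263 stitches; work 1042 rows; contrast-panel cast-on 59 stitches.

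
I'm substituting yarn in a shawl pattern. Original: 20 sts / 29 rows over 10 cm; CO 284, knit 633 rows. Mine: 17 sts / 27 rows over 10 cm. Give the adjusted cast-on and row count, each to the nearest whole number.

Cast on 241 stitches; work 589 rows.

Stitches: 284 × 17/20 = 241.40 → 241.
Rows: 633 × 27/29 = 589.34 → 589.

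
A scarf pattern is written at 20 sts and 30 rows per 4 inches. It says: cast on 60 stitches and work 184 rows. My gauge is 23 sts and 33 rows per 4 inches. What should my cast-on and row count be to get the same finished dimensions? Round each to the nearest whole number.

Stitches: 60 × 23/20 = 69.00 → 69.
Rows: 184 × 33/30 = 202.40 → 202.

Cast on 69 stitches; work 202 rows.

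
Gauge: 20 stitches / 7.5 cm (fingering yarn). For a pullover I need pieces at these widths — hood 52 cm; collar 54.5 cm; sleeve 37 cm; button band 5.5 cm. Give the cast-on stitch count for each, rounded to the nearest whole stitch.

Rate = 20/7.5 = 2.667 sts per cm.
hood: 52 × 2.667 = 138.67 → 139.
collar: 54.5 × 2.667 = 145.33 → 145.
sleeve: 37 × 2.667 = 98.67 → 99.
button band: 5.5 × 2.667 = 14.67 → 15.

hood 139; collar 145; sleeve 99; button band 15.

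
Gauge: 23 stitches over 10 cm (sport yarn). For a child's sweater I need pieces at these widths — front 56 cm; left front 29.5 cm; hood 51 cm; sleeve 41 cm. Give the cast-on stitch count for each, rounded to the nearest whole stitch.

Rate = 23/10 = 2.3 sts per cm.
front: 56 × 2.3 = 128.80 → 129.
left front: 29.5 × 2.3 = 67.85 → 68.
hood: 51 × 2.3 = 117.30 → 117.
sleeve: 41 × 2.3 = 94.30 → 94.

front 129; left front 68; hood 117; sleeve 94.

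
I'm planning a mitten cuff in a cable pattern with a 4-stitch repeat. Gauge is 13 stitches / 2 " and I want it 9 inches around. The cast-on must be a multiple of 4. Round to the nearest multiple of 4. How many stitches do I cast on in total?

13 / 2 = 6.5 sts per inch.
9 × 6.5 = 58.50 sts.
Nearest multiple of 4: 60.

CO 60 sts.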